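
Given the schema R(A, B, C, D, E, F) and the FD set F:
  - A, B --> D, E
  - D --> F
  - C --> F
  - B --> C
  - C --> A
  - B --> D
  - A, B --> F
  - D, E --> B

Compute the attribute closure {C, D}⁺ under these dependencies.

Start with {C, D}.
D --> F applies; add {F} → now {C, D, F}.
C --> A applies; add {A} → now {A, C, D, F}.
No further FD applies.

{A, C, D, F}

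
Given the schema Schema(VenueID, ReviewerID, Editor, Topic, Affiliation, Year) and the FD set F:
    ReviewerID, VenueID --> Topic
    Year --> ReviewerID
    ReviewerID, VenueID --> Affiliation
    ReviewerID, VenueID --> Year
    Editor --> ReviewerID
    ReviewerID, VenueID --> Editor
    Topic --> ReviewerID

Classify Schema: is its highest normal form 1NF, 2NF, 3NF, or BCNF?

3NF

Candidate keys: {Editor, VenueID}, {ReviewerID, VenueID}, {Topic, VenueID}, {VenueID, Year}. Prime attributes: {Editor, ReviewerID, Topic, VenueID, Year}.
Year --> ReviewerID: {Year}⁺ = {ReviewerID, Year}, which is not all of the attributes, so the left side is not a superkey — BCNF is violated.
Since {ReviewerID} ⊆ prime attributes and every other non-superkey FD also has a prime right side, the schema is in 3NF.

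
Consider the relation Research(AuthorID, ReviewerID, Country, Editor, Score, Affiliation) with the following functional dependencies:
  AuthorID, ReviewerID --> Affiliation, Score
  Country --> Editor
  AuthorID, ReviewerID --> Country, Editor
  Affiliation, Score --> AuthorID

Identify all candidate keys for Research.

{Affiliation, ReviewerID, Score}, {AuthorID, ReviewerID}

No FD produces {ReviewerID}, so it must be in every candidate key.
{AuthorID, ReviewerID}⁺ = {Affiliation, AuthorID, Country, Editor, ReviewerID, Score}, which is every attribute, so {AuthorID, ReviewerID} is a candidate key.
{Affiliation, ReviewerID, Score}⁺ = {Affiliation, AuthorID, Country, Editor, ReviewerID, Score}, which is every attribute, so {Affiliation, ReviewerID, Score} is a candidate key.
No proper subset of any of these is a key, and no other minimal superkey exists.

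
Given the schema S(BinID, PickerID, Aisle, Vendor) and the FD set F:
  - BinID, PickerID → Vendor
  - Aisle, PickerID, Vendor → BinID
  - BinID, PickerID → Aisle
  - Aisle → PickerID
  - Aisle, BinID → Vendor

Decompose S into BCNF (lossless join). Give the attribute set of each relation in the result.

{Aisle, BinID, Vendor}; {Aisle, PickerID}

Candidate keys of the original relation: {Aisle, BinID}, {Aisle, Vendor}, {BinID, PickerID}.
Within {Aisle, BinID, PickerID, Vendor}: {Aisle}⁺ ∩ {Aisle, BinID, PickerID, Vendor} = {Aisle, PickerID}, not the whole set, so Aisle → PickerID violates BCNF; decompose into {Aisle, PickerID} and {Aisle, BinID, Vendor}.
{Aisle, PickerID}: every determinant is a superkey — BCNF.
{Aisle, BinID, Vendor}: every determinant is a superkey — BCNF.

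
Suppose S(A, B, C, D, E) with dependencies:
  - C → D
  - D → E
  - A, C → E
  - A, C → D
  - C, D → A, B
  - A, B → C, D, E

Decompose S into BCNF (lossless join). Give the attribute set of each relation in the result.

Candidate keys of the original relation: {A, B}, {C}.
Within {A, B, C, D, E}: {D}⁺ ∩ {A, B, C, D, E} = {D, E}, not the whole set, so D → E violates BCNF; decompose into {D, E} and {A, B, C, D}.
{D, E} has no BCNF violation.
{A, B, C, D} has no BCNF violation.

{A, B, C, D}; {D, E}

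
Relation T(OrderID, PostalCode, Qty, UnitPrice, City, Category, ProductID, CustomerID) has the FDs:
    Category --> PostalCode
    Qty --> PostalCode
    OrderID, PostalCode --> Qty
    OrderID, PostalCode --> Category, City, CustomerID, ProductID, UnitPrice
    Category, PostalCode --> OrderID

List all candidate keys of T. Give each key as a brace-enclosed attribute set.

{Category}⁺ = {Category, City, CustomerID, OrderID, PostalCode, ProductID, Qty, UnitPrice} — all of the relation — so {Category} is a candidate key.
{OrderID, PostalCode}⁺ = {Category, City, CustomerID, OrderID, PostalCode, ProductID, Qty, UnitPrice} — all of the relation — so {OrderID, PostalCode} is a candidate key.
{OrderID, Qty}⁺ = {Category, City, CustomerID, OrderID, PostalCode, ProductID, Qty, UnitPrice} — all of the relation — so {OrderID, Qty} is a candidate key.
These are minimal and exhaustive — every other superkey contains one of them.

{Category}, {OrderID, PostalCode}, {OrderID, Qty}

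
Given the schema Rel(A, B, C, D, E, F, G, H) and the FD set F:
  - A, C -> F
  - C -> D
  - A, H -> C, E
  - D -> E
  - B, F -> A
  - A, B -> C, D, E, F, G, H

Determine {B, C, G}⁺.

{B, C, D, E, G}

Start with {B, C, G}.
C -> D applies; add {D} → now {B, C, D, G}.
D -> E applies; add {E} → now {B, C, D, E, G}.
No further FD applies.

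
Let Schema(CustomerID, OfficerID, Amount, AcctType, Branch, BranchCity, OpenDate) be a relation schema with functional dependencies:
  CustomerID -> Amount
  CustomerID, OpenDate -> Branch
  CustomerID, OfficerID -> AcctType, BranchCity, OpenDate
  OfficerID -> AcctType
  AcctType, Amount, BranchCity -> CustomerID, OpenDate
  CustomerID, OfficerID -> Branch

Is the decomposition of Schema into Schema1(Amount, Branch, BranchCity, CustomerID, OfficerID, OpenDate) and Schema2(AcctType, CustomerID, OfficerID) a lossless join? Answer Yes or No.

Yes

The shared attributes are {CustomerID, OfficerID} and {CustomerID, OfficerID}⁺ = {AcctType, Amount, Branch, BranchCity, CustomerID, OfficerID, OpenDate}.
This includes all of Schema1, so the common attributes are a superkey of Schema1 — the join is lossless.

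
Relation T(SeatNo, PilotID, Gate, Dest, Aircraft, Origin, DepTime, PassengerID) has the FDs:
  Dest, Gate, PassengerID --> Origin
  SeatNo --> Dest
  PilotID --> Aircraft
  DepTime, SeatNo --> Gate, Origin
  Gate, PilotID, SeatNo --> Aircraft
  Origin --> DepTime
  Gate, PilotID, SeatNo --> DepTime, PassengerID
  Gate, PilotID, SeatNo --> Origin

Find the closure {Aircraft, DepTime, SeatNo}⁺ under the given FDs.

{Aircraft, DepTime, Dest, Gate, Origin, SeatNo}

Start with {Aircraft, DepTime, SeatNo}.
SeatNo --> Dest applies; add {Dest} → now {Aircraft, DepTime, Dest, SeatNo}.
DepTime, SeatNo --> Gate, Origin applies; add {Gate, Origin} → now {Aircraft, DepTime, Dest, Gate, Origin, SeatNo}.
No further FD applies.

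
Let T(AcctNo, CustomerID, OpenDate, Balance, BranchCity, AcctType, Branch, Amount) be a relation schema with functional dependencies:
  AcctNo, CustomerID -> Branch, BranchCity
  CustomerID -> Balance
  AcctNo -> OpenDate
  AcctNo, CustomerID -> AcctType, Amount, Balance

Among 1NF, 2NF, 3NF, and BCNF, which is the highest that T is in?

Candidate key: {AcctNo, CustomerID}. Prime attributes: {AcctNo, CustomerID}.
CustomerID -> Balance: {CustomerID}⁺ = {Balance, CustomerID}, which is not all of the attributes, so the left side is not a superkey — BCNF is violated.
Because {Balance} is non-prime and the left side of CustomerID -> Balance is not a superkey, the relation is not in 3NF.
{AcctNo} is a proper subset of the key {AcctNo, CustomerID}, and {AcctNo}⁺ contains the non-prime attribute {OpenDate} — a partial dependency, so 2NF is violated.

1NF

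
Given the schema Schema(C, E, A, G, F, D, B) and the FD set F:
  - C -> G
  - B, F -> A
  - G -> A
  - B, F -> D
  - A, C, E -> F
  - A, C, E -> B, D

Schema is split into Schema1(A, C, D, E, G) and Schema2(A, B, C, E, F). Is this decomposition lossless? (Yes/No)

Common attributes: {A, C, E}; their closure is {A, B, C, D, E, F, G}.
Since Schema1 ⊆ {A, B, C, D, E, F, G}, the intersection is a superkey of Schema1; the decomposition is lossless.

Yes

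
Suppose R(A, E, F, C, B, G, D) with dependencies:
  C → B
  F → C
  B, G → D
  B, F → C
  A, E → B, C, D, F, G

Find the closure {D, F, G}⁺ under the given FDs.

{B, C, D, F, G}

Start with {D, F, G}.
F → C applies; add {C} → now {C, D, F, G}.
C → B applies; add {B} → now {B, C, D, F, G}.
No further FD applies.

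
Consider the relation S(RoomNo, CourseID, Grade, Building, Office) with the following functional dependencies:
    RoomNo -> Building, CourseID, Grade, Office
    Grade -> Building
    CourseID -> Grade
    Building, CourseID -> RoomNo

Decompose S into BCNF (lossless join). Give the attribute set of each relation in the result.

{Building, Grade}; {CourseID, Grade, Office, RoomNo}

Candidate keys of the original relation: {CourseID}, {RoomNo}.
{Building, CourseID, Grade, Office, RoomNo}: {Grade} determines {Building, Grade} here but is not a superkey — split on Grade -> Building, giving {Building, Grade} and {CourseID, Grade, Office, RoomNo}.
{Building, Grade}: every determinant is a superkey — BCNF.
{CourseID, Grade, Office, RoomNo}: every determinant is a superkey — BCNF.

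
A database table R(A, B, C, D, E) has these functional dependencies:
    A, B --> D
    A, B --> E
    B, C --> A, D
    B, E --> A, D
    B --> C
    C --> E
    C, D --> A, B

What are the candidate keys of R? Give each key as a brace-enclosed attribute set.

Closure of {B} is {A, B, C, D, E}, the whole schema; {B} is a candidate key.
Closure of {C, D} is {A, B, C, D, E}, the whole schema; {C, D} is a candidate key.
These are minimal and exhaustive — every other superkey contains one of them.

{B}, {C, D}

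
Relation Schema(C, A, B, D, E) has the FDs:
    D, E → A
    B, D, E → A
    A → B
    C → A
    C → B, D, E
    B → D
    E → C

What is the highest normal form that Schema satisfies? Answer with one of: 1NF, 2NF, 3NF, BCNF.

2NF

Candidate keys: {C}, {E}. Prime attributes: {C, E}.
A → B: {A}⁺ = {A, B, D}, which is not all of the attributes, so the left side is not a superkey — BCNF is violated.
Because {B} is non-prime and the left side of A → B is not a superkey, the relation is not in 3NF.
With only single-attribute keys there can be no partial dependency, so 2NF holds.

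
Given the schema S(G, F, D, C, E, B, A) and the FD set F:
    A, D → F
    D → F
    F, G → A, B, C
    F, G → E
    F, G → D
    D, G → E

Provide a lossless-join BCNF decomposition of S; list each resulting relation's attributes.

{A, B, C, D, E, G}; {D, F}

Candidate keys of the original relation: {D, G}, {F, G}.
{A, B, C, D, E, F, G}: {A, D} determines {A, D, F} here but is not a superkey — split on A, D → F, giving {A, D, F} and {A, B, C, D, E, G}.
{A, D, F}: {D} determines {D, F} here but is not a superkey — split on D → F, giving {D, F} and {A, D}.
{D, F}: every determinant is a superkey — BCNF.
{A, D}: every determinant is a superkey — BCNF.
{A, B, C, D, E, G}: every determinant is a superkey — BCNF.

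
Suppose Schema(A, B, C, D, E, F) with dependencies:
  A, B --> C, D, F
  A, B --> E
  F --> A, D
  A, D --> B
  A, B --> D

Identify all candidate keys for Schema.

{F}⁺ = {A, B, C, D, E, F} — all of the relation — so {F} is a candidate key.
{A, B}⁺ = {A, B, C, D, E, F} — all of the relation — so {A, B} is a candidate key.
{A, D}⁺ = {A, B, C, D, E, F} — all of the relation — so {A, D} is a candidate key.
No proper subset of any of these is a key, and no other minimal superkey exists.

{A, B}, {A, D}, {F}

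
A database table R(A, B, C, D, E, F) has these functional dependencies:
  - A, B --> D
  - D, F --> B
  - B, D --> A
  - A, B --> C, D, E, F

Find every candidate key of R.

{A, B} is a candidate key since {A, B}⁺ = {A, B, C, D, E, F} covers every attribute.
{B, D} is a candidate key since {B, D}⁺ = {A, B, C, D, E, F} covers every attribute.
{D, F} is a candidate key since {D, F}⁺ = {A, B, C, D, E, F} covers every attribute.
These are minimal and exhaustive — every other superkey contains one of them.

{A, B}, {B, D}, {D, F}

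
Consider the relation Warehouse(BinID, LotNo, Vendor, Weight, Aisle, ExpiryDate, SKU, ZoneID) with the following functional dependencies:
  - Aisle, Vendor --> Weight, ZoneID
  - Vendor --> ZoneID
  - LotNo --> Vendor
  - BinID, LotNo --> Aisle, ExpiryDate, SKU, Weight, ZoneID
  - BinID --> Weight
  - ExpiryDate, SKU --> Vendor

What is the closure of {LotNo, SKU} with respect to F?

Start with {LotNo, SKU}.
LotNo --> Vendor applies; add {Vendor} → now {LotNo, SKU, Vendor}.
Vendor --> ZoneID applies; add {ZoneID} → now {LotNo, SKU, Vendor, ZoneID}.
No further FD applies.

{LotNo, SKU, Vendor, ZoneID}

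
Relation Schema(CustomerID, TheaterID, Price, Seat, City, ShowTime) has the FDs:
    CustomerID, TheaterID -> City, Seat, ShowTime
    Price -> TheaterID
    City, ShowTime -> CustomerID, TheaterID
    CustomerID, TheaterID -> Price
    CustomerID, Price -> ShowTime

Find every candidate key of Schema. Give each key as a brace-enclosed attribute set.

{City, ShowTime} is a candidate key since {City, ShowTime}⁺ = {City, CustomerID, Price, Seat, ShowTime, TheaterID} covers every attribute.
{CustomerID, Price} is a candidate key since {CustomerID, Price}⁺ = {City, CustomerID, Price, Seat, ShowTime, TheaterID} covers every attribute.
{CustomerID, TheaterID} is a candidate key since {CustomerID, TheaterID}⁺ = {City, CustomerID, Price, Seat, ShowTime, TheaterID} covers every attribute.
These are minimal and exhaustive — every other superkey contains one of them.

{City, ShowTime}, {CustomerID, Price}, {CustomerID, TheaterID}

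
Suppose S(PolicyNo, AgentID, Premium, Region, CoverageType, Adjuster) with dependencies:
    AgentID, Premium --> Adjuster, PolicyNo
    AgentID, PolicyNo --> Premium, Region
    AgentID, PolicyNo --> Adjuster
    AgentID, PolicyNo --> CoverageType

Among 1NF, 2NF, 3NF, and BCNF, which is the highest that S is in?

Candidate keys: {AgentID, PolicyNo}, {AgentID, Premium}. Prime attributes: {AgentID, PolicyNo, Premium}.
Every FD has a superkey on the left, so the relation is in BCNF.

BCNF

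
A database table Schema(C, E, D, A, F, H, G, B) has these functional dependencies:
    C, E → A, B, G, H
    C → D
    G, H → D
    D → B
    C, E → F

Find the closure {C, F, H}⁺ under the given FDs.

Start with {C, F, H}.
C → D applies; add {D} → now {C, D, F, H}.
D → B applies; add {B} → now {B, C, D, F, H}.
No further FD applies.

{B, C, D, F, H}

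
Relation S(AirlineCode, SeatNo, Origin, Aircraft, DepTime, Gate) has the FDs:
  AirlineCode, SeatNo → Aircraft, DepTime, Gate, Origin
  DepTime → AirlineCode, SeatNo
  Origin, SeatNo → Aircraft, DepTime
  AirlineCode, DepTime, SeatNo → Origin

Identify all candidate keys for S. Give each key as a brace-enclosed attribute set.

{AirlineCode, SeatNo}, {DepTime}, {Origin, SeatNo}

{DepTime}⁺ = {Aircraft, AirlineCode, DepTime, Gate, Origin, SeatNo} — all of the relation — so {DepTime} is a candidate key.
{AirlineCode, SeatNo}⁺ = {Aircraft, AirlineCode, DepTime, Gate, Origin, SeatNo} — all of the relation — so {AirlineCode, SeatNo} is a candidate key.
{Origin, SeatNo}⁺ = {Aircraft, AirlineCode, DepTime, Gate, Origin, SeatNo} — all of the relation — so {Origin, SeatNo} is a candidate key.
Any other superkey properly contains one of these, so there are no further candidate keys.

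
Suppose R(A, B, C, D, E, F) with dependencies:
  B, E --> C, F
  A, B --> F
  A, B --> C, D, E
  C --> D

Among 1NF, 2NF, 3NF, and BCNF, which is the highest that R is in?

2NF

Candidate key: {A, B}. Prime attributes: {A, B}.
B, E --> C, F: {B, E}⁺ = {B, C, D, E, F}, which is not all of the attributes, so the left side is not a superkey — BCNF is violated.
B, E --> C, F has non-prime {C, F} on the right and a non-superkey on the left, so 3NF fails.
No proper subset of a key has a non-prime attribute in its closure, so there is no partial dependency; 2NF holds.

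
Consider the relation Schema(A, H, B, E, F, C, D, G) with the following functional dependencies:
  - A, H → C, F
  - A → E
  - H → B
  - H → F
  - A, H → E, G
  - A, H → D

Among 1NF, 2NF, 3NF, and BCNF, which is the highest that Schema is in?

1NF

Candidate key: {A, H}. Prime attributes: {A, H}.
A → E breaks BCNF: {A}⁺ = {A, E}, so {A} is not a superkey.
A → E determines the non-prime attribute {E} from a non-superkey — 3NF is violated.
The proper key subset {A} of {A, H} determines non-prime {E}, so the relation is not even in 2NF.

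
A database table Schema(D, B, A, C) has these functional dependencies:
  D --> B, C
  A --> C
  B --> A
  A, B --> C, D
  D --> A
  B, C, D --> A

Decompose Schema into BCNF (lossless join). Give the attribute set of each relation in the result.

Candidate keys of the original relation: {B}, {D}.
{A, B, C, D}: {A} determines {A, C} here but is not a superkey — split on A --> C, giving {A, C} and {A, B, D}.
{A, C} has no BCNF violation.
{A, B, D} has no BCNF violation.

{A, B, D}; {A, C}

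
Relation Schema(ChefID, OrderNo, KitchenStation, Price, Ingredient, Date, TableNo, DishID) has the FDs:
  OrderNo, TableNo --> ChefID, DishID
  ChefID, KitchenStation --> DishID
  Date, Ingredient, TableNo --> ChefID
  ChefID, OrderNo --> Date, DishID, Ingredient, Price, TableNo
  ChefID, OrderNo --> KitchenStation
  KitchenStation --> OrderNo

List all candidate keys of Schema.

Closure of {ChefID, KitchenStation} is {ChefID, Date, DishID, Ingredient, KitchenStation, OrderNo, Price, TableNo}, the whole schema; {ChefID, KitchenStation} is a candidate key.
Closure of {ChefID, OrderNo} is {ChefID, Date, DishID, Ingredient, KitchenStation, OrderNo, Price, TableNo}, the whole schema; {ChefID, OrderNo} is a candidate key.
Closure of {KitchenStation, TableNo} is {ChefID, Date, DishID, Ingredient, KitchenStation, OrderNo, Price, TableNo}, the whole schema; {KitchenStation, TableNo} is a candidate key.
Closure of {OrderNo, TableNo} is {ChefID, Date, DishID, Ingredient, KitchenStation, OrderNo, Price, TableNo}, the whole schema; {OrderNo, TableNo} is a candidate key.
No proper subset of any of these is a key, and no other minimal superkey exists.

{ChefID, KitchenStation}, {ChefID, OrderNo}, {KitchenStation, TableNo}, {OrderNo, TableNo}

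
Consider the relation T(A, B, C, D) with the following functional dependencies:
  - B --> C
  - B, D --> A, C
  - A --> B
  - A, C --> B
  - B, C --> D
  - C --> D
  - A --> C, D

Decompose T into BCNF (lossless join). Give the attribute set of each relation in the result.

{A, B, C}; {C, D}

Candidate keys of the original relation: {A}, {B}.
In {A, B, C, D}, {C} is not a superkey ({C}⁺ restricted to this set is {C, D}), so split on C --> D into {C, D} and {A, B, C}.
{C, D}: every determinant is a superkey — BCNF.
{A, B, C}: every determinant is a superkey — BCNF.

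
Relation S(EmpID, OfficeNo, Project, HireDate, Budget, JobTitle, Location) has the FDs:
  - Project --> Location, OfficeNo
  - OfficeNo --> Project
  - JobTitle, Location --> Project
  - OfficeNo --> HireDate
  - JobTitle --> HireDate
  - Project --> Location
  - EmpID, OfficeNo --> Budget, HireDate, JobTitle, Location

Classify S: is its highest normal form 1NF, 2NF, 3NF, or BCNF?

1NF

Candidate keys: {EmpID, JobTitle, Location}, {EmpID, OfficeNo}, {EmpID, Project}. Prime attributes: {EmpID, JobTitle, Location, OfficeNo, Project}.
Project --> Location, OfficeNo breaks BCNF: {Project}⁺ = {HireDate, Location, OfficeNo, Project}, so {Project} is not a superkey.
OfficeNo --> HireDate has non-prime {HireDate} on the right and a non-superkey on the left, so 3NF fails.
Since {OfficeNo} ⊂ {EmpID, OfficeNo} and {OfficeNo}⁺ ⊇ {HireDate} with {HireDate} non-prime, there is a partial dependency; 2NF fails.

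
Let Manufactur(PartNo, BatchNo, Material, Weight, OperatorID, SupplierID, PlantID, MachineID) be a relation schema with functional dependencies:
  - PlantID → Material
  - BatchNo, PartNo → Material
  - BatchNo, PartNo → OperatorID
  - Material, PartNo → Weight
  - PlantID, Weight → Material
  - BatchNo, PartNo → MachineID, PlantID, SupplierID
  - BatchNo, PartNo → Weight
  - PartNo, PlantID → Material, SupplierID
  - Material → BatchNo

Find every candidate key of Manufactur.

{PartNo} never appears on the right of any FD, so every key must include it.
Closure of {BatchNo, PartNo} is {BatchNo, MachineID, Material, OperatorID, PartNo, PlantID, SupplierID, Weight}, the whole schema; {BatchNo, PartNo} is a candidate key.
Closure of {Material, PartNo} is {BatchNo, MachineID, Material, OperatorID, PartNo, PlantID, SupplierID, Weight}, the whole schema; {Material, PartNo} is a candidate key.
Closure of {PartNo, PlantID} is {BatchNo, MachineID, Material, OperatorID, PartNo, PlantID, SupplierID, Weight}, the whole schema; {PartNo, PlantID} is a candidate key.
No proper subset of any of these is a key, and no other minimal superkey exists.

{BatchNo, PartNo}, {Material, PartNo}, {PartNo, PlantID}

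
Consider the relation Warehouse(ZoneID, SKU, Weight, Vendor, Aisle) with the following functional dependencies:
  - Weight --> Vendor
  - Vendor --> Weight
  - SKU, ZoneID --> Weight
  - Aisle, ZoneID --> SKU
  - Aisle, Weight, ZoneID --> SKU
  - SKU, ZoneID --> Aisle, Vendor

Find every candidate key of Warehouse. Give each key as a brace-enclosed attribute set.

{Aisle, ZoneID}, {SKU, ZoneID}

No FD produces {ZoneID}, so it must be in every candidate key.
{Aisle, ZoneID}⁺ = {Aisle, SKU, Vendor, Weight, ZoneID} — all of the relation — so {Aisle, ZoneID} is a candidate key.
{SKU, ZoneID}⁺ = {Aisle, SKU, Vendor, Weight, ZoneID} — all of the relation — so {SKU, ZoneID} is a candidate key.
These are minimal and exhaustive — every other superkey contains one of them.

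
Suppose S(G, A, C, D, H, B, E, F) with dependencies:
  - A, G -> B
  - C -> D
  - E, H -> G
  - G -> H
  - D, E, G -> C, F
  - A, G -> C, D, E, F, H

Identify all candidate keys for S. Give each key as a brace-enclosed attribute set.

Attributes never on any right-hand side: {A} — every candidate key must contain it.
{A, G} is a candidate key since {A, G}⁺ = {A, B, C, D, E, F, G, H} covers every attribute.
{A, E, H} is a candidate key since {A, E, H}⁺ = {A, B, C, D, E, F, G, H} covers every attribute.
Any other superkey properly contains one of these, so there are no further candidate keys.

{A, E, H}, {A, G}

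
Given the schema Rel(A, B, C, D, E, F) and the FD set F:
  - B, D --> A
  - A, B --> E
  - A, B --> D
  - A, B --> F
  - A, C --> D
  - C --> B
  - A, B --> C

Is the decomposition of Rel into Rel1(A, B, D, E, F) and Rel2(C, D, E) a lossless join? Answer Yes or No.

No

The shared attributes are {D, E} and {D, E}⁺ = {D, E}.
Neither Rel1 nor Rel2 is contained in that closure, so the decomposition is lossy.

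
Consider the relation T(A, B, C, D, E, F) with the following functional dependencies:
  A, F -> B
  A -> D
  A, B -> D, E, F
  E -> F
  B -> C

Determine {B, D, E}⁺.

Start with {B, D, E}.
E -> F applies; add {F} → now {B, D, E, F}.
B -> C applies; add {C} → now {B, C, D, E, F}.
No further FD applies.

{B, C, D, E, F}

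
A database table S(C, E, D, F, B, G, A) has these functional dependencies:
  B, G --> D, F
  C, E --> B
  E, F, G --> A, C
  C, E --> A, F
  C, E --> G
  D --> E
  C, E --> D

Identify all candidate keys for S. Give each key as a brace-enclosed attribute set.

{B, G}, {C, D}, {C, E}, {D, F, G}, {E, F, G}

Closure of {B, G} is {A, B, C, D, E, F, G}, the whole schema; {B, G} is a candidate key.
Closure of {C, D} is {A, B, C, D, E, F, G}, the whole schema; {C, D} is a candidate key.
Closure of {C, E} is {A, B, C, D, E, F, G}, the whole schema; {C, E} is a candidate key.
Closure of {D, F, G} is {A, B, C, D, E, F, G}, the whole schema; {D, F, G} is a candidate key.
Closure of {E, F, G} is {A, B, C, D, E, F, G}, the whole schema; {E, F, G} is a candidate key.
No proper subset of any of these is a key, and no other minimal superkey exists.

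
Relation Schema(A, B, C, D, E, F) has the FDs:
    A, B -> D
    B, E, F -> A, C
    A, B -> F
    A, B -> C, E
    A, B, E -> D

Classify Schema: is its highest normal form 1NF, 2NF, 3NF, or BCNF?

Candidate keys: {A, B}, {B, E, F}. Prime attributes: {A, B, E, F}.
Every FD has a superkey on the left, so the relation is in BCNF.

BCNF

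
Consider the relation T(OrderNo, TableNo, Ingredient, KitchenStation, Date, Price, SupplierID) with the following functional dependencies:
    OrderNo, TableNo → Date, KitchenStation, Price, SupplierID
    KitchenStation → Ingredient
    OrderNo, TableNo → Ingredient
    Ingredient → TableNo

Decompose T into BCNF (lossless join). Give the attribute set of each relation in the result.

{Date, KitchenStation, OrderNo, Price, SupplierID}; {Ingredient, KitchenStation}; {Ingredient, TableNo}

Candidate keys of the original relation: {Ingredient, OrderNo}, {KitchenStation, OrderNo}, {OrderNo, TableNo}.
In {Date, Ingredient, KitchenStation, OrderNo, Price, SupplierID, TableNo}, {KitchenStation} is not a superkey ({KitchenStation}⁺ restricted to this set is {Ingredient, KitchenStation, TableNo}), so split on KitchenStation → Ingredient, TableNo into {Ingredient, KitchenStation, TableNo} and {Date, KitchenStation, OrderNo, Price, SupplierID}.
In {Ingredient, KitchenStation, TableNo}, {Ingredient} is not a superkey ({Ingredient}⁺ restricted to this set is {Ingredient, TableNo}), so split on Ingredient → TableNo into {Ingredient, TableNo} and {Ingredient, KitchenStation}.
{Ingredient, TableNo}: every determinant is a superkey — BCNF.
{Ingredient, KitchenStation}: every determinant is a superkey — BCNF.
{Date, KitchenStation, OrderNo, Price, SupplierID}: every determinant is a superkey — BCNF.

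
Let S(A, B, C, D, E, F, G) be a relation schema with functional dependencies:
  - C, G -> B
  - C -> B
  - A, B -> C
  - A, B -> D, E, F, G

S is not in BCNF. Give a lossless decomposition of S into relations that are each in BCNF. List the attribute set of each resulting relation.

{A, C, D, E, F, G}; {B, C}

Candidate keys of the original relation: {A, B}, {A, C}.
Within {A, B, C, D, E, F, G}: {C, G}⁺ ∩ {A, B, C, D, E, F, G} = {B, C, G}, not the whole set, so C, G -> B violates BCNF; decompose into {B, C, G} and {A, C, D, E, F, G}.
Within {B, C, G}: {C}⁺ ∩ {B, C, G} = {B, C}, not the whole set, so C -> B violates BCNF; decompose into {B, C} and {C, G}.
{B, C}: every determinant is a superkey — BCNF.
{C, G}: every determinant is a superkey — BCNF.
{A, C, D, E, F, G}: every determinant is a superkey — BCNF.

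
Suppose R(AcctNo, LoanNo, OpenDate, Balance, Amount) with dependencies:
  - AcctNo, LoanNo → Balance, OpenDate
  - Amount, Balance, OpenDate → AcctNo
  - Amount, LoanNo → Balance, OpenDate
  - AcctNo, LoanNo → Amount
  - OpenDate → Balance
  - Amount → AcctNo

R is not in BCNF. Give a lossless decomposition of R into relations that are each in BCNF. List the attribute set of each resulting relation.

Candidate keys of the original relation: {AcctNo, LoanNo}, {Amount, LoanNo}.
{AcctNo, Amount, Balance, LoanNo, OpenDate}: {Amount, Balance, OpenDate} determines {AcctNo, Amount, Balance, OpenDate} here but is not a superkey — split on Amount, Balance, OpenDate → AcctNo, giving {AcctNo, Amount, Balance, OpenDate} and {Amount, Balance, LoanNo, OpenDate}.
{AcctNo, Amount, Balance, OpenDate}: {OpenDate} determines {Balance, OpenDate} here but is not a superkey — split on OpenDate → Balance, giving {Balance, OpenDate} and {AcctNo, Amount, OpenDate}.
{Balance, OpenDate} is in BCNF.
{AcctNo, Amount, OpenDate}: {Amount} determines {AcctNo, Amount} here but is not a superkey — split on Amount → AcctNo, giving {AcctNo, Amount} and {Amount, OpenDate}.
{AcctNo, Amount} is in BCNF.
{Amount, OpenDate} is in BCNF.
{Amount, Balance, LoanNo, OpenDate}: {OpenDate} determines {Balance, OpenDate} here but is not a superkey — split on OpenDate → Balance, giving {Balance, OpenDate} and {Amount, LoanNo, OpenDate}.
{Balance, OpenDate} is in BCNF.
{Amount, LoanNo, OpenDate} is in BCNF.

{AcctNo, Amount}; {Amount, LoanNo, OpenDate}; {Balance, OpenDate}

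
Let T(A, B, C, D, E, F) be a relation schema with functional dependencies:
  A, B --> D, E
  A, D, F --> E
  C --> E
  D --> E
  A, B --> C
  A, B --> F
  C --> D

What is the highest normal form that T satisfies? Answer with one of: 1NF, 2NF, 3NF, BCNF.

Candidate key: {A, B}. Prime attributes: {A, B}.
For A, D, F --> E we have {A, D, F}⁺ = {A, D, E, F}; {A, D, F} is not a superkey, so BCNF fails.
A, D, F --> E determines the non-prime attribute {E} from a non-superkey — 3NF is violated.
No non-prime attribute depends on a proper subset of any candidate key, so 2NF holds.

2NF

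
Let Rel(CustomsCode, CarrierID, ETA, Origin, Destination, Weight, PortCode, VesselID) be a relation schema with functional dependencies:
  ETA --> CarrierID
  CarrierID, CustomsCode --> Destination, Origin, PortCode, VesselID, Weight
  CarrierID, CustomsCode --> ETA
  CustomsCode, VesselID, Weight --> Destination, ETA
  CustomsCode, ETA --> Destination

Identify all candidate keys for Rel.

{CustomsCode} never appears on the right of any FD, so every key must include it.
{CarrierID, CustomsCode}⁺ = {CarrierID, CustomsCode, Destination, ETA, Origin, PortCode, VesselID, Weight}, which is every attribute, so {CarrierID, CustomsCode} is a candidate key.
{CustomsCode, ETA}⁺ = {CarrierID, CustomsCode, Destination, ETA, Origin, PortCode, VesselID, Weight}, which is every attribute, so {CustomsCode, ETA} is a candidate key.
{CustomsCode, VesselID, Weight}⁺ = {CarrierID, CustomsCode, Destination, ETA, Origin, PortCode, VesselID, Weight}, which is every attribute, so {CustomsCode, VesselID, Weight} is a candidate key.
Any other superkey properly contains one of these, so there are no further candidate keys.

{CarrierID, CustomsCode}, {CustomsCode, ETA}, {CustomsCode, VesselID, Weight}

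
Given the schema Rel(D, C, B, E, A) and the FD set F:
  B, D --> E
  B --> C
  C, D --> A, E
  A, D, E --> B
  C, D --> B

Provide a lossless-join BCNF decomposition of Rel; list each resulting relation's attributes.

Candidate keys of the original relation: {A, D, E}, {B, D}, {C, D}.
In {A, B, C, D, E}, {B} is not a superkey ({B}⁺ restricted to this set is {B, C}), so split on B --> C into {B, C} and {A, B, D, E}.
{B, C}: every determinant is a superkey — BCNF.
{A, B, D, E}: every determinant is a superkey — BCNF.

{A, B, D, E}; {B, C}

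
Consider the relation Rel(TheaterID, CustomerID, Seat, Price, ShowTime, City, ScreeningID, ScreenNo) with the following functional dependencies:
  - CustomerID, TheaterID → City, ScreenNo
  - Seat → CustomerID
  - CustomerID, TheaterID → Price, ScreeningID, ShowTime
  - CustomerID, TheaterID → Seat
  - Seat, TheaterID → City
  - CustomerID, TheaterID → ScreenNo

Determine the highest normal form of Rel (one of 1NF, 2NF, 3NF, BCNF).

Candidate keys: {CustomerID, TheaterID}, {Seat, TheaterID}. Prime attributes: {CustomerID, Seat, TheaterID}.
Seat → CustomerID: {Seat}⁺ = {CustomerID, Seat}, which is not all of the attributes, so the left side is not a superkey — BCNF is violated.
But every attribute on its right side ({CustomerID}) is prime, and the same holds for every other non-superkey FD, so 3NF still holds.

3NF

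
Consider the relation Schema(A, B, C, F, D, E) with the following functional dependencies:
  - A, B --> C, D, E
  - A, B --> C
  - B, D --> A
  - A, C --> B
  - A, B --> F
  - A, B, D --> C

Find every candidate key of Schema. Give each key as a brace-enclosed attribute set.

{A, B}, {A, C}, {B, D}

Closure of {A, B} is {A, B, C, D, E, F}, the whole schema; {A, B} is a candidate key.
Closure of {A, C} is {A, B, C, D, E, F}, the whole schema; {A, C} is a candidate key.
Closure of {B, D} is {A, B, C, D, E, F}, the whole schema; {B, D} is a candidate key.
Any other superkey properly contains one of these, so there are no further candidate keys.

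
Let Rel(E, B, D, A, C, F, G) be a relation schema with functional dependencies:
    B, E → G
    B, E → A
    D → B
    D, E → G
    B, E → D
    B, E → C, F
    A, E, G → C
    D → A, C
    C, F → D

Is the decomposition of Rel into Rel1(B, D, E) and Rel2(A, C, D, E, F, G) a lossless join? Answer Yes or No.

Yes

Common attributes: {D, E}; their closure is {A, B, C, D, E, F, G}.
Since Rel1 ⊆ {A, B, C, D, E, F, G}, the intersection is a superkey of Rel1; the decomposition is lossless.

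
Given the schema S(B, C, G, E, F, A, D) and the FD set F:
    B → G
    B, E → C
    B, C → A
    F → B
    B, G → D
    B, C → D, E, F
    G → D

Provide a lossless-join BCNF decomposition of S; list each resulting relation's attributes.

{A, C, E, F}; {B, F}; {B, G}; {D, G}

Candidate keys of the original relation: {B, C}, {B, E}, {C, F}, {E, F}.
In {A, B, C, D, E, F, G}, {B} is not a superkey ({B}⁺ restricted to this set is {B, D, G}), so split on B → D, G into {B, D, G} and {A, B, C, E, F}.
In {B, D, G}, {G} is not a superkey ({G}⁺ restricted to this set is {D, G}), so split on G → D into {D, G} and {B, G}.
{D, G}: every determinant is a superkey — BCNF.
{B, G}: every determinant is a superkey — BCNF.
In {A, B, C, E, F}, {F} is not a superkey ({F}⁺ restricted to this set is {B, F}), so split on F → B into {B, F} and {A, C, E, F}.
{B, F}: every determinant is a superkey — BCNF.
{A, C, E, F}: every determinant is a superkey — BCNF.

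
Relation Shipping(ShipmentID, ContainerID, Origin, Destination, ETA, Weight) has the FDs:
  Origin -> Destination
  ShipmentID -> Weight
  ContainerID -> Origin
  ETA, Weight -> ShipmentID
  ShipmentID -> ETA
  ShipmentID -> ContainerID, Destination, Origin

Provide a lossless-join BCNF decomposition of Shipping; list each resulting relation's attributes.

{ContainerID, ETA, ShipmentID, Weight}; {ContainerID, Origin}; {Destination, Origin}

Candidate keys of the original relation: {ETA, Weight}, {ShipmentID}.
In {ContainerID, Destination, ETA, Origin, ShipmentID, Weight}, {Origin} is not a superkey ({Origin}⁺ restricted to this set is {Destination, Origin}), so split on Origin -> Destination into {Destination, Origin} and {ContainerID, ETA, Origin, ShipmentID, Weight}.
{Destination, Origin}: every determinant is a superkey — BCNF.
In {ContainerID, ETA, Origin, ShipmentID, Weight}, {ContainerID} is not a superkey ({ContainerID}⁺ restricted to this set is {ContainerID, Origin}), so split on ContainerID -> Origin into {ContainerID, Origin} and {ContainerID, ETA, ShipmentID, Weight}.
{ContainerID, Origin}: every determinant is a superkey — BCNF.
{ContainerID, ETA, ShipmentID, Weight}: every determinant is a superkey — BCNF.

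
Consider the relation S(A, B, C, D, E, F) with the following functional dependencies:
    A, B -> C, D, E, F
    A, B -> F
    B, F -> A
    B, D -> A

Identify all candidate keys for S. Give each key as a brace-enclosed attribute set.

Attributes never on any right-hand side: {B} — every candidate key must contain it.
{A, B}⁺ = {A, B, C, D, E, F}, which is every attribute, so {A, B} is a candidate key.
{B, D}⁺ = {A, B, C, D, E, F}, which is every attribute, so {B, D} is a candidate key.
{B, F}⁺ = {A, B, C, D, E, F}, which is every attribute, so {B, F} is a candidate key.
These are minimal and exhaustive — every other superkey contains one of them.

{A, B}, {B, D}, {B, F}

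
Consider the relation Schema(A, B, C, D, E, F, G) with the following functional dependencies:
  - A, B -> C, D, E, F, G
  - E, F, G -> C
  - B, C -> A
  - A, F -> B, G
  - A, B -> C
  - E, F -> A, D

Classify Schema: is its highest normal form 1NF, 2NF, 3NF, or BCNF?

BCNF

Candidate keys: {A, B}, {A, F}, {B, C}, {E, F}. Prime attributes: {A, B, C, E, F}.
Each dependency's left side is a superkey — BCNF holds.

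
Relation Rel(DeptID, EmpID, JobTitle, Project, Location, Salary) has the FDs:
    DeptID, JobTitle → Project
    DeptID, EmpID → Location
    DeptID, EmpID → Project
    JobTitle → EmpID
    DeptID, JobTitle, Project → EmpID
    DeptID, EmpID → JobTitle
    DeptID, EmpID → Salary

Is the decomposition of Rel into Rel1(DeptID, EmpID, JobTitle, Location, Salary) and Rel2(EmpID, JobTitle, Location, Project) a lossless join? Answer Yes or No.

The shared attributes are {EmpID, JobTitle, Location} and {EmpID, JobTitle, Location}⁺ = {EmpID, JobTitle, Location}.
Rel1 ⊄ {EmpID, JobTitle, Location} and Rel2 ⊄ {EmpID, JobTitle, Location}, so the split is lossy.

No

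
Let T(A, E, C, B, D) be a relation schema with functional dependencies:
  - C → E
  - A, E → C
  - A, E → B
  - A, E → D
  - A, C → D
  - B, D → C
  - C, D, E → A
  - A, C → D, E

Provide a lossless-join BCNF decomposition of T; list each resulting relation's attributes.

Candidate keys of the original relation: {A, C}, {A, E}, {B, D}, {C, D}.
In {A, B, C, D, E}, {C} is not a superkey ({C}⁺ restricted to this set is {C, E}), so split on C → E into {C, E} and {A, B, C, D}.
{C, E} has no BCNF violation.
{A, B, C, D} has no BCNF violation.

{A, B, C, D}; {C, E}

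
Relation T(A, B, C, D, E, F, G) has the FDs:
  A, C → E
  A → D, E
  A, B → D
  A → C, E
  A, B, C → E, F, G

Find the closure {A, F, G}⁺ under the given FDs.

Start with {A, F, G}.
A → D, E applies; add {D, E} → now {A, D, E, F, G}.
A → C, E applies; add {C} → now {A, C, D, E, F, G}.
No further FD applies.

{A, C, D, E, F, G}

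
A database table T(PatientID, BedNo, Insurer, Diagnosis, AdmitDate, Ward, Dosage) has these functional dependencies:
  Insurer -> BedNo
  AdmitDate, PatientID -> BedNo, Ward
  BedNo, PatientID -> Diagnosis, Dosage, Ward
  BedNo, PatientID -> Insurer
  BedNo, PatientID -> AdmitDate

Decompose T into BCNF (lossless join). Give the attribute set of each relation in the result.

{AdmitDate, Diagnosis, Dosage, Insurer, PatientID, Ward}; {BedNo, Insurer}

Candidate keys of the original relation: {AdmitDate, PatientID}, {BedNo, PatientID}, {Insurer, PatientID}.
{AdmitDate, BedNo, Diagnosis, Dosage, Insurer, PatientID, Ward}: {Insurer} determines {BedNo, Insurer} here but is not a superkey — split on Insurer -> BedNo, giving {BedNo, Insurer} and {AdmitDate, Diagnosis, Dosage, Insurer, PatientID, Ward}.
{BedNo, Insurer} is in BCNF.
{AdmitDate, Diagnosis, Dosage, Insurer, PatientID, Ward} is in BCNF.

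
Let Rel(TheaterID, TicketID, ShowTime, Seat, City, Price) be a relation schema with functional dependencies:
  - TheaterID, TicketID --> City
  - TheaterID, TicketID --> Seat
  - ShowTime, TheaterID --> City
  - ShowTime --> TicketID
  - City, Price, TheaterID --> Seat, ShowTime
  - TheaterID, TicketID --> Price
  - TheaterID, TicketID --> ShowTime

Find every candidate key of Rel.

{City, Price, TheaterID}, {ShowTime, TheaterID}, {TheaterID, TicketID}

Attributes never on any right-hand side: {TheaterID} — every candidate key must contain it.
{ShowTime, TheaterID}⁺ = {City, Price, Seat, ShowTime, TheaterID, TicketID}, which is every attribute, so {ShowTime, TheaterID} is a candidate key.
{TheaterID, TicketID}⁺ = {City, Price, Seat, ShowTime, TheaterID, TicketID}, which is every attribute, so {TheaterID, TicketID} is a candidate key.
{City, Price, TheaterID}⁺ = {City, Price, Seat, ShowTime, TheaterID, TicketID}, which is every attribute, so {City, Price, TheaterID} is a candidate key.
No proper subset of any of these is a key, and no other minimal superkey exists.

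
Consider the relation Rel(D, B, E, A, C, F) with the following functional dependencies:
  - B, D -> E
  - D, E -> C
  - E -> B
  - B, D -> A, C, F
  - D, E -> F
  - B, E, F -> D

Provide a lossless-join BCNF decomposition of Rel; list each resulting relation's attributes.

Candidate keys of the original relation: {B, D}, {D, E}, {E, F}.
Within {A, B, C, D, E, F}: {E}⁺ ∩ {A, B, C, D, E, F} = {B, E}, not the whole set, so E -> B violates BCNF; decompose into {B, E} and {A, C, D, E, F}.
{B, E} is in BCNF.
{A, C, D, E, F} is in BCNF.

{A, C, D, E, F}; {B, E}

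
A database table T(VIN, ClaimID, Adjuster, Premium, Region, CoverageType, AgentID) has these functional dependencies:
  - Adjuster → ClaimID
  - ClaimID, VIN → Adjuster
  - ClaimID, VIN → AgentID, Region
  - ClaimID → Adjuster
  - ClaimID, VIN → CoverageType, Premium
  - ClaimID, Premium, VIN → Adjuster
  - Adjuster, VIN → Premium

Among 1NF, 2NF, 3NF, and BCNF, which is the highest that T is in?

Candidate keys: {Adjuster, VIN}, {ClaimID, VIN}. Prime attributes: {Adjuster, ClaimID, VIN}.
For Adjuster → ClaimID we have {Adjuster}⁺ = {Adjuster, ClaimID}; {Adjuster} is not a superkey, so BCNF fails.
Its right-hand attributes {ClaimID} are all prime, as are those of every other non-superkey FD — the relation is in 3NF.

3NF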